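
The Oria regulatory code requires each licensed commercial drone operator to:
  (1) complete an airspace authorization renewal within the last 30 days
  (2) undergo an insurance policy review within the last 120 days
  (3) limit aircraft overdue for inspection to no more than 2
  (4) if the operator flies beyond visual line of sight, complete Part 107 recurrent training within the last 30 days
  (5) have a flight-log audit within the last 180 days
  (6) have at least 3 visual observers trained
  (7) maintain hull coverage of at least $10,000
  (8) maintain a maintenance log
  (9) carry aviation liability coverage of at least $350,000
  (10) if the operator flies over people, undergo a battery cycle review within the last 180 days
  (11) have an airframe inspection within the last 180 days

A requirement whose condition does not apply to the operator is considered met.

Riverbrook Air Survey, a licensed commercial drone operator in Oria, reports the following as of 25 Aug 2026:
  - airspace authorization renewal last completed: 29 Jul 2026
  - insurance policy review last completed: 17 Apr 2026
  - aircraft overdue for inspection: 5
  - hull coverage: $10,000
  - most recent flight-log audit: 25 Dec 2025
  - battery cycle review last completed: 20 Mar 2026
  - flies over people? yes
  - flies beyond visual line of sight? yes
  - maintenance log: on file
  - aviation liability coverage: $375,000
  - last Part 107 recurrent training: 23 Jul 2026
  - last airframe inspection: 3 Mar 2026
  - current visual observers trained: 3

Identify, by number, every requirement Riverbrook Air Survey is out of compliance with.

2, 3, 4, 5

1. airspace authorization renewal 27 days ago vs limit 30 → met
2. insurance policy review 130 days ago vs limit 120 → not met
3. aircraft overdue for inspection 5 > 2 → not met
4. condition 'flies beyond visual line of sight' holds; Part 107 recurrent training 33 days ago vs limit 30 → not met
5. flight-log audit 243 days ago vs limit 180 → not met
6. visual observers trained 3 ≥ 3 → met
7. hull coverage $10,000 ≥ $10,000 → met
8. maintenance log present → met
9. aviation liability coverage $375,000 ≥ $350,000 → met
10. condition 'flies over people' holds; battery cycle review 158 days ago vs limit 180 → met
11. airframe inspection 175 days ago vs limit 180 → met
Not met: 2, 3, 4, 5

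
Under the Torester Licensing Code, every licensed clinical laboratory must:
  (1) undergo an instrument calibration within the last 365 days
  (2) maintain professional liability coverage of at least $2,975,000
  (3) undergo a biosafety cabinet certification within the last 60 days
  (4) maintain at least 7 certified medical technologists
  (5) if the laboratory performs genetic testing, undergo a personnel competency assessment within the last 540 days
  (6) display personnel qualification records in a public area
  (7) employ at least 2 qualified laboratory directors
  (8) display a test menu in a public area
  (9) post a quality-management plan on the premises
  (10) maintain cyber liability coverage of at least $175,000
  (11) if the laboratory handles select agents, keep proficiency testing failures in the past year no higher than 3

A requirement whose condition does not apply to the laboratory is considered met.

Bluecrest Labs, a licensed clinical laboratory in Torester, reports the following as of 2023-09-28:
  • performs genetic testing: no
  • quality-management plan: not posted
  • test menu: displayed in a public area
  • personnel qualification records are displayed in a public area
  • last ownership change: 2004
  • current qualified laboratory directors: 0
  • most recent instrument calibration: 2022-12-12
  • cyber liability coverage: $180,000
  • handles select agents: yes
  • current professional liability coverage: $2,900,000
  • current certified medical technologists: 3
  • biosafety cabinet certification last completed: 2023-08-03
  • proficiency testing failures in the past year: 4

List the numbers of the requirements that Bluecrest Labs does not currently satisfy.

1. instrument calibration 290 days ago vs limit 365 → met
2. professional liability coverage $2,900,000 < $2,975,000 → not met
3. biosafety cabinet certification 56 days ago vs limit 60 → met
4. certified medical technologists 3 < 7 → not met
5. condition 'performs genetic testing' does not hold → requirement n/a → met
6. personnel qualification records present → met
7. qualified laboratory directors 0 < 2 → not met
8. test menu present → met
9. quality-management plan absent → not met
10. cyber liability coverage $180,000 ≥ $175,000 → met
11. condition 'handles select agents' holds; proficiency testing failures in the past year 4 > 3 → not met
Not met: 2, 4, 7, 9, 11

2, 4, 7, 9, 11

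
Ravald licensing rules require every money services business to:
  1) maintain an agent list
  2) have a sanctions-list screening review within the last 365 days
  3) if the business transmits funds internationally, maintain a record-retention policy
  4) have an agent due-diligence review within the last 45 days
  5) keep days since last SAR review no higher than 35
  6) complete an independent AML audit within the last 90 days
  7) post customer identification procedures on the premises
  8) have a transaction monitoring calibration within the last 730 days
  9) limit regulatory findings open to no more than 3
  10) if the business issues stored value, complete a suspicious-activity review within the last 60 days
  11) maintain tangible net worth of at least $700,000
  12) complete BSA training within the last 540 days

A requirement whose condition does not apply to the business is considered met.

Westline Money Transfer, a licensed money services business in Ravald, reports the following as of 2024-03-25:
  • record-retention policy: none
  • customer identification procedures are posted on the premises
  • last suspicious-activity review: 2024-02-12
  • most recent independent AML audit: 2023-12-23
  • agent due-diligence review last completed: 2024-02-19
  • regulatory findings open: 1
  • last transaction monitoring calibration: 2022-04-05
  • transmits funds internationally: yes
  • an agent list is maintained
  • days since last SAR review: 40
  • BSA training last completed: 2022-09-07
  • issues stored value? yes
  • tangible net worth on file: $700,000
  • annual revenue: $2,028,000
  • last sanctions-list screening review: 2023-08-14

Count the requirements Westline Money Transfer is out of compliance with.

1. agent list present → met
2. sanctions-list screening review 224 days ago vs limit 365 → met
3. condition 'transmits funds internationally' holds; record-retention policy absent → not met
4. agent due-diligence review 35 days ago vs limit 45 → met
5. days since last SAR review 40 > 35 → not met
6. independent AML audit 93 days ago vs limit 90 → not met
7. customer identification procedures present → met
8. transaction monitoring calibration 720 days ago vs limit 730 → met
9. regulatory findings open 1 ≤ 3 → met
10. condition 'issues stored value' holds; suspicious-activity review 42 days ago vs limit 60 → met
11. tangible net worth $700,000 ≥ $700,000 → met
12. BSA training 565 days ago vs limit 540 → not met
Not met: 4 of 12

4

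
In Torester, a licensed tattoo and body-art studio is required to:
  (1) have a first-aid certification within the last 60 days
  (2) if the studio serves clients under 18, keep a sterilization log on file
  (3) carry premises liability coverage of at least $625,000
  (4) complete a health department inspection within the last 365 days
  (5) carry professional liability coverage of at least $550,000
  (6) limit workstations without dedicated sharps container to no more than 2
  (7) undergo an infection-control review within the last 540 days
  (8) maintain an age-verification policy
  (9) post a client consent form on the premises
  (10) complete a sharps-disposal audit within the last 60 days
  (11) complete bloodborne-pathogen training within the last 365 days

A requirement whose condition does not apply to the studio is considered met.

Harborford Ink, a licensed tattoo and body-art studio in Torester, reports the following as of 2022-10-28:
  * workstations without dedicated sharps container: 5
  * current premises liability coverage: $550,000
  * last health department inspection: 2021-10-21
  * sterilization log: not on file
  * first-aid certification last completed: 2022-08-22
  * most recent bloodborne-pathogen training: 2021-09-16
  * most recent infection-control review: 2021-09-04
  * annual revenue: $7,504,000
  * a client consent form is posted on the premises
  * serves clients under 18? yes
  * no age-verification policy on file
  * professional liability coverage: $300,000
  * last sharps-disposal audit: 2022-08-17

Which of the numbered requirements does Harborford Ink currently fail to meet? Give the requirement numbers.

1, 2, 3, 4, 5, 6, 8, 10, 11

1. first-aid certification 67 days ago vs limit 60 → not met
2. condition 'serves clients under 18' holds; sterilization log absent → not met
3. premises liability coverage $550,000 < $625,000 → not met
4. health department inspection 372 days ago vs limit 365 → not met
5. professional liability coverage $300,000 < $550,000 → not met
6. workstations without dedicated sharps container 5 > 2 → not met
7. infection-control review 419 days ago vs limit 540 → met
8. age-verification policy absent → not met
9. client consent form present → met
10. sharps-disposal audit 72 days ago vs limit 60 → not met
11. bloodborne-pathogen training 407 days ago vs limit 365 → not met
Not met: 1, 2, 3, 4, 5, 6, 8, 10, 11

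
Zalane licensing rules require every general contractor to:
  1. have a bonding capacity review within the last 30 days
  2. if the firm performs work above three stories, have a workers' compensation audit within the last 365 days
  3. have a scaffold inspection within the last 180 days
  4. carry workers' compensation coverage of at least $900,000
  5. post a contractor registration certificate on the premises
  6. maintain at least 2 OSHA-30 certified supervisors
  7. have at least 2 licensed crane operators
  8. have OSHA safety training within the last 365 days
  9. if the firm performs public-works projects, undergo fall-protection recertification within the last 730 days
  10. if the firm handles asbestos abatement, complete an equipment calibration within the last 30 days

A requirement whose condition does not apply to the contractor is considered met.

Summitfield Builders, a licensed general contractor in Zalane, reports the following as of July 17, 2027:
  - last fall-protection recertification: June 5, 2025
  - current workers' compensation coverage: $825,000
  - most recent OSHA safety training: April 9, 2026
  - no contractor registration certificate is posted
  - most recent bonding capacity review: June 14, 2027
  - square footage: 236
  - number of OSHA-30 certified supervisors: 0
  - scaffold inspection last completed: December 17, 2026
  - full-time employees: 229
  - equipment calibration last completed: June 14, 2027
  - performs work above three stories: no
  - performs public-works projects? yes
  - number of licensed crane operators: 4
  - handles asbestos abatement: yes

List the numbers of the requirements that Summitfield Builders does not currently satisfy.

1. bonding capacity review 33 days ago vs limit 30 → not met
2. condition 'performs work above three stories' does not hold → requirement n/a → met
3. scaffold inspection 212 days ago vs limit 180 → not met
4. workers' compensation coverage $825,000 < $900,000 → not met
5. contractor registration certificate absent → not met
6. OSHA-30 certified supervisors 0 < 2 → not met
7. licensed crane operators 4 ≥ 2 → met
8. OSHA safety training 464 days ago vs limit 365 → not met
9. condition 'performs public-works projects' holds; fall-protection recertification 772 days ago vs limit 730 → not met
10. condition 'handles asbestos abatement' holds; equipment calibration 33 days ago vs limit 30 → not met
Not met: 1, 3, 4, 5, 6, 8, 9, 10

1, 3, 4, 5, 6, 8, 9, 10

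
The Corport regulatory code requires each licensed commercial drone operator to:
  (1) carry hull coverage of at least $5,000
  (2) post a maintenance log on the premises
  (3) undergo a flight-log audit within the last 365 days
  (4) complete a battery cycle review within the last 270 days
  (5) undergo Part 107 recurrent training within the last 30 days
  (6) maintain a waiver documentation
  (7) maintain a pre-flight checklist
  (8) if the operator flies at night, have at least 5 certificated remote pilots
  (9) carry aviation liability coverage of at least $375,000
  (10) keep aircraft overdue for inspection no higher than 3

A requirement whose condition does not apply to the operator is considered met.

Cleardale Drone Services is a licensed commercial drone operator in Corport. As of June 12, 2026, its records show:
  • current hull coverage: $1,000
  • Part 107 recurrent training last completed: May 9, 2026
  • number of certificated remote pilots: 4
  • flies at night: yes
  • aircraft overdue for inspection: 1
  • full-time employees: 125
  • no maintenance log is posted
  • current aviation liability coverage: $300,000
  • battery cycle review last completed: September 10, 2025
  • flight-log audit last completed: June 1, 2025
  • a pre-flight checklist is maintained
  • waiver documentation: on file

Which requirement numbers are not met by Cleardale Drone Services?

1, 2, 3, 4, 5, 8, 9

1. hull coverage $1,000 < $5,000 → not met
2. maintenance log absent → not met
3. flight-log audit 376 days ago vs limit 365 → not met
4. battery cycle review 275 days ago vs limit 270 → not met
5. Part 107 recurrent training 34 days ago vs limit 30 → not met
6. waiver documentation present → met
7. pre-flight checklist present → met
8. condition 'flies at night' holds; certificated remote pilots 4 < 5 → not met
9. aviation liability coverage $300,000 < $375,000 → not met
10. aircraft overdue for inspection 1 ≤ 3 → met
Not met: 1, 2, 3, 4, 5, 8, 9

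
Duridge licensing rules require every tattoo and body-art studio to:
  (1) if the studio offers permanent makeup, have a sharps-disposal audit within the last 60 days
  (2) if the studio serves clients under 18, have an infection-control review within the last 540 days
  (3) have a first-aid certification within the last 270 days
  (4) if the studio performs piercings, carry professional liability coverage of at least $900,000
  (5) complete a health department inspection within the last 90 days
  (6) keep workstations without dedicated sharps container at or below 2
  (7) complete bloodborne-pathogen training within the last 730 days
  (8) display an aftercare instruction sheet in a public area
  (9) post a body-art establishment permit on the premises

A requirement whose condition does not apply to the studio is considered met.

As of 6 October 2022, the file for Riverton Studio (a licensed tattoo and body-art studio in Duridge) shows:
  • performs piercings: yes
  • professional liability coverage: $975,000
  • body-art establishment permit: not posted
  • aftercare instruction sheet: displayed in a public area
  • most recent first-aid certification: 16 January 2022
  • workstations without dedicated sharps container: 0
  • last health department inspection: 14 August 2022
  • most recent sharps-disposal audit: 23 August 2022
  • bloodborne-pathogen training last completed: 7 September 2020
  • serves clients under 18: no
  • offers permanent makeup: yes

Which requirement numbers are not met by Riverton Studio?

1. condition 'offers permanent makeup' holds; sharps-disposal audit 44 days ago vs limit 60 → met
2. condition 'serves clients under 18' does not hold → requirement n/a → met
3. first-aid certification 263 days ago vs limit 270 → met
4. condition 'performs piercings' holds; professional liability coverage $975,000 ≥ $900,000 → met
5. health department inspection 53 days ago vs limit 90 → met
6. workstations without dedicated sharps container 0 ≤ 2 → met
7. bloodborne-pathogen training 759 days ago vs limit 730 → not met
8. aftercare instruction sheet present → met
9. body-art establishment permit absent → not met
Not met: 7, 9

7, 9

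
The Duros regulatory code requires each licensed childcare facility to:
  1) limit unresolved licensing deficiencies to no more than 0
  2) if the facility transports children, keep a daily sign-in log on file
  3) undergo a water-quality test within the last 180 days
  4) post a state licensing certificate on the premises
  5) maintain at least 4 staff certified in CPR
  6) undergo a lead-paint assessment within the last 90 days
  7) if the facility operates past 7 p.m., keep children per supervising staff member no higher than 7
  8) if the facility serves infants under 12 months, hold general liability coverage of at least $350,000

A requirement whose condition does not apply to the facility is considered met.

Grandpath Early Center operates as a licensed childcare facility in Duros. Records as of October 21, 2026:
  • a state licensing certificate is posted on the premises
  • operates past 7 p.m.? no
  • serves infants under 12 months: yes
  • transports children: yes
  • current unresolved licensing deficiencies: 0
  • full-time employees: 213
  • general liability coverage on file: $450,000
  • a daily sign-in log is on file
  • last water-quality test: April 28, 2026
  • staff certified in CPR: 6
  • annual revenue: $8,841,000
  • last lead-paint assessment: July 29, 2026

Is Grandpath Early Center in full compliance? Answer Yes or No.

1. unresolved licensing deficiencies 0 ≤ 0 → met
2. condition 'transports children' holds; daily sign-in log present → met
3. water-quality test 176 days ago vs limit 180 → met
4. state licensing certificate present → met
5. staff certified in CPR 6 ≥ 4 → met
6. lead-paint assessment 84 days ago vs limit 90 → met
7. condition 'operates past 7 p.m.' does not hold → requirement n/a → met
8. condition 'serves infants under 12 months' holds; general liability coverage $450,000 ≥ $350,000 → met
All met.

Yes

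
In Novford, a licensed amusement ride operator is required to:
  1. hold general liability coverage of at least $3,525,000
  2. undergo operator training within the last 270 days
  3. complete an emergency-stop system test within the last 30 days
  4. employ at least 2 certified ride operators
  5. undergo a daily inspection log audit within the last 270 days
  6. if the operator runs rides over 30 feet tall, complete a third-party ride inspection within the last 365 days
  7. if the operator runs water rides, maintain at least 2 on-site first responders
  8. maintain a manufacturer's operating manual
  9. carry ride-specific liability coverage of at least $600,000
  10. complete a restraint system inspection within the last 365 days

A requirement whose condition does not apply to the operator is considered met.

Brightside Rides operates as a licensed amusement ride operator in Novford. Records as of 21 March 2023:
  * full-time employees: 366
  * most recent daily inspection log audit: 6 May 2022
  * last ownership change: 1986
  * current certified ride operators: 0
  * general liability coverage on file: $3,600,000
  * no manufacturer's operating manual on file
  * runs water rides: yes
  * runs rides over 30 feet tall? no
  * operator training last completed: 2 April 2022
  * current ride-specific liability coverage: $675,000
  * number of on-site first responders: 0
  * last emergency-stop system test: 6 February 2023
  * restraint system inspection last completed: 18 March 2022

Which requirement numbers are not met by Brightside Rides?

2, 3, 4, 5, 7, 8, 10

1. general liability coverage $3,600,000 ≥ $3,525,000 → met
2. operator training 353 days ago vs limit 270 → not met
3. emergency-stop system test 43 days ago vs limit 30 → not met
4. certified ride operators 0 < 2 → not met
5. daily inspection log audit 319 days ago vs limit 270 → not met
6. condition 'runs rides over 30 feet tall' does not hold → requirement n/a → met
7. condition 'runs water rides' holds; on-site first responders 0 < 2 → not met
8. manufacturer's operating manual absent → not met
9. ride-specific liability coverage $675,000 ≥ $600,000 → met
10. restraint system inspection 368 days ago vs limit 365 → not met
Not met: 2, 3, 4, 5, 7, 8, 10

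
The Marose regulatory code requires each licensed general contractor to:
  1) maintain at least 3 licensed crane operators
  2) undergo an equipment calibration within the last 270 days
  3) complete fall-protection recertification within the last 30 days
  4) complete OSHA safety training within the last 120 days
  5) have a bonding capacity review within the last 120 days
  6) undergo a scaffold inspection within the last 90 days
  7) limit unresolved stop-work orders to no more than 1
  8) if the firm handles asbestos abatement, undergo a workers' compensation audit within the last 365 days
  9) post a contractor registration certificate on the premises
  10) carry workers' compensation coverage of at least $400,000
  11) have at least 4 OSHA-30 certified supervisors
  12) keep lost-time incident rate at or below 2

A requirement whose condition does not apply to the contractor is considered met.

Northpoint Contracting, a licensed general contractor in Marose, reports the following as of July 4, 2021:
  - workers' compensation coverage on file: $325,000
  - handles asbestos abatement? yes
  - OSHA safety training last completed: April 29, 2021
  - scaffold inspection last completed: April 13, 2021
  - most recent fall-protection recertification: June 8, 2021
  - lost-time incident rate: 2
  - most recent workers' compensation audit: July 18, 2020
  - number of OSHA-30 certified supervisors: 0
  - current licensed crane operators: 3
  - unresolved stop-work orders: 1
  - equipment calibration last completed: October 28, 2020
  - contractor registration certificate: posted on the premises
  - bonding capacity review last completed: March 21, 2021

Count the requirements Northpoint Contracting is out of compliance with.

2

1. licensed crane operators 3 ≥ 3 → met
2. equipment calibration 249 days ago vs limit 270 → met
3. fall-protection recertification 26 days ago vs limit 30 → met
4. OSHA safety training 66 days ago vs limit 120 → met
5. bonding capacity review 105 days ago vs limit 120 → met
6. scaffold inspection 82 days ago vs limit 90 → met
7. unresolved stop-work orders 1 ≤ 1 → met
8. condition 'handles asbestos abatement' holds; workers' compensation audit 351 days ago vs limit 365 → met
9. contractor registration certificate present → met
10. workers' compensation coverage $325,000 < $400,000 → not met
11. OSHA-30 certified supervisors 0 < 4 → not met
12. lost-time incident rate 2 ≤ 2 → met
Not met: 2 of 12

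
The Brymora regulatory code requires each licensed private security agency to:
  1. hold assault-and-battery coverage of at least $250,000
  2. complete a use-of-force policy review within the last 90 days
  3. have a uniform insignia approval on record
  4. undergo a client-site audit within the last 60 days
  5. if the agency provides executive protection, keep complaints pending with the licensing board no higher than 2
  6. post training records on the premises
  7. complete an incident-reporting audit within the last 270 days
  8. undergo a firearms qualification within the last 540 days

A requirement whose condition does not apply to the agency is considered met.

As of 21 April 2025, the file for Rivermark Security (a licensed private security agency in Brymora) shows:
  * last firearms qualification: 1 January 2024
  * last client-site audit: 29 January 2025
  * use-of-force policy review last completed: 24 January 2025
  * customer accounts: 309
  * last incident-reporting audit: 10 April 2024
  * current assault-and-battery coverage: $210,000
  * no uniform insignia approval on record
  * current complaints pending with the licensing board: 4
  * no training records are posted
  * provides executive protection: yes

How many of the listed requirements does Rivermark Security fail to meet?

6

1. assault-and-battery coverage $210,000 < $250,000 → not met
2. use-of-force policy review 87 days ago vs limit 90 → met
3. uniform insignia approval absent → not met
4. client-site audit 82 days ago vs limit 60 → not met
5. condition 'provides executive protection' holds; complaints pending with the licensing board 4 > 2 → not met
6. training records absent → not met
7. incident-reporting audit 376 days ago vs limit 270 → not met
8. firearms qualification 476 days ago vs limit 540 → met
Not met: 6 of 8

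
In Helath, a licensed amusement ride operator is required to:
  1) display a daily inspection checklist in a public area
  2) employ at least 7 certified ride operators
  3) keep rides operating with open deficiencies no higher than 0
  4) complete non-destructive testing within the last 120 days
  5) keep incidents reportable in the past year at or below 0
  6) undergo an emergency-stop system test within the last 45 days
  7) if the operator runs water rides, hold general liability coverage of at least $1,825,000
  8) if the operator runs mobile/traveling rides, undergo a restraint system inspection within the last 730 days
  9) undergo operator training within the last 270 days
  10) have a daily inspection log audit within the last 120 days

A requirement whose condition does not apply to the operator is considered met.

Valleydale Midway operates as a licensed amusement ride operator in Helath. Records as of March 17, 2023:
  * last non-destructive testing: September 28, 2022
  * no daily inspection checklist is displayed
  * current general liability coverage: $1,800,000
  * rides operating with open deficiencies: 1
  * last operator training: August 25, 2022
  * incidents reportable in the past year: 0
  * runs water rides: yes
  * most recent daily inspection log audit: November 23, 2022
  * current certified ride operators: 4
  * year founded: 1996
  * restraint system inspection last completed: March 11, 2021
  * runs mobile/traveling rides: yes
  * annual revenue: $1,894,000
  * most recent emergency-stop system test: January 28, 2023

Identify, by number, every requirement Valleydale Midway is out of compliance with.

1, 2, 3, 4, 6, 7, 8

1. daily inspection checklist absent → not met
2. certified ride operators 4 < 7 → not met
3. rides operating with open deficiencies 1 > 0 → not met
4. non-destructive testing 170 days ago vs limit 120 → not met
5. incidents reportable in the past year 0 ≤ 0 → met
6. emergency-stop system test 48 days ago vs limit 45 → not met
7. condition 'runs water rides' holds; general liability coverage $1,800,000 < $1,825,000 → not met
8. condition 'runs mobile/traveling rides' holds; restraint system inspection 736 days ago vs limit 730 → not met
9. operator training 204 days ago vs limit 270 → met
10. daily inspection log audit 114 days ago vs limit 120 → met
Not met: 1, 2, 3, 4, 6, 7, 8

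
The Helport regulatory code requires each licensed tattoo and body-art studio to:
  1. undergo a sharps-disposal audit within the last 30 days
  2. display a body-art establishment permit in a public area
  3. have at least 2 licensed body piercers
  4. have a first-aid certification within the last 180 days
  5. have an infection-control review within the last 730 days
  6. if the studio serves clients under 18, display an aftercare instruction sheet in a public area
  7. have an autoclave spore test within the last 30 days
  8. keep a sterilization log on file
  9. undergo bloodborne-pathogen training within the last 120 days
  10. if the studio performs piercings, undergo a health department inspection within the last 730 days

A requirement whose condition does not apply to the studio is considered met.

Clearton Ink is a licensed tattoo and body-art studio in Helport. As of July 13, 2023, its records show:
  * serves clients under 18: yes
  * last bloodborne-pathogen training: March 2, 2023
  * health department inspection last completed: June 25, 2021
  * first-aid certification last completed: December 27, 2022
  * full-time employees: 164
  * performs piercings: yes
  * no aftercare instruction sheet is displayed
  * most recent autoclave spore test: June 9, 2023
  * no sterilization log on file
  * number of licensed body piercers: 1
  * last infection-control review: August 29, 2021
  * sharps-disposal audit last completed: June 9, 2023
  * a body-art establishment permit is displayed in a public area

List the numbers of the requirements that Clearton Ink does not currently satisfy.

1, 3, 4, 6, 7, 8, 9, 10

1. sharps-disposal audit 34 days ago vs limit 30 → not met
2. body-art establishment permit present → met
3. licensed body piercers 1 < 2 → not met
4. first-aid certification 198 days ago vs limit 180 → not met
5. infection-control review 683 days ago vs limit 730 → met
6. condition 'serves clients under 18' holds; aftercare instruction sheet absent → not met
7. autoclave spore test 34 days ago vs limit 30 → not met
8. sterilization log absent → not met
9. bloodborne-pathogen training 133 days ago vs limit 120 → not met
10. condition 'performs piercings' holds; health department inspection 748 days ago vs limit 730 → not met
Not met: 1, 3, 4, 6, 7, 8, 9, 10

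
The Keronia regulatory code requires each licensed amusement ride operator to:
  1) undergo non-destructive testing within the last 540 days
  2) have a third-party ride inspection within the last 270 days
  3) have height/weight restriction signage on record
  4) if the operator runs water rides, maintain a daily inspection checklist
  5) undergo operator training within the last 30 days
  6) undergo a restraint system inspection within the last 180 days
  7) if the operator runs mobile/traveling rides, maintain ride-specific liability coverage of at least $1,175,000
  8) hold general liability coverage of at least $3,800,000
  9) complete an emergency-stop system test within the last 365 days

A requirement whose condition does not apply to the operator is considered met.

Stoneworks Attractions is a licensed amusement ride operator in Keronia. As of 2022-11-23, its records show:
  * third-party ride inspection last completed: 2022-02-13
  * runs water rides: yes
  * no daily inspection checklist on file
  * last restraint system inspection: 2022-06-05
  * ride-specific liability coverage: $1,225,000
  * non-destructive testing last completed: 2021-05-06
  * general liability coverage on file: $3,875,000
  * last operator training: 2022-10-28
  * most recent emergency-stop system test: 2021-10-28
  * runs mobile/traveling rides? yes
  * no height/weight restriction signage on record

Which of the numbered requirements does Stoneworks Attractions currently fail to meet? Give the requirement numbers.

1, 2, 3, 4, 9

1. non-destructive testing 566 days ago vs limit 540 → not met
2. third-party ride inspection 283 days ago vs limit 270 → not met
3. height/weight restriction signage absent → not met
4. condition 'runs water rides' holds; daily inspection checklist absent → not met
5. operator training 26 days ago vs limit 30 → met
6. restraint system inspection 171 days ago vs limit 180 → met
7. condition 'runs mobile/traveling rides' holds; ride-specific liability coverage $1,225,000 ≥ $1,175,000 → met
8. general liability coverage $3,875,000 ≥ $3,800,000 → met
9. emergency-stop system test 391 days ago vs limit 365 → not met
Not met: 1, 2, 3, 4, 9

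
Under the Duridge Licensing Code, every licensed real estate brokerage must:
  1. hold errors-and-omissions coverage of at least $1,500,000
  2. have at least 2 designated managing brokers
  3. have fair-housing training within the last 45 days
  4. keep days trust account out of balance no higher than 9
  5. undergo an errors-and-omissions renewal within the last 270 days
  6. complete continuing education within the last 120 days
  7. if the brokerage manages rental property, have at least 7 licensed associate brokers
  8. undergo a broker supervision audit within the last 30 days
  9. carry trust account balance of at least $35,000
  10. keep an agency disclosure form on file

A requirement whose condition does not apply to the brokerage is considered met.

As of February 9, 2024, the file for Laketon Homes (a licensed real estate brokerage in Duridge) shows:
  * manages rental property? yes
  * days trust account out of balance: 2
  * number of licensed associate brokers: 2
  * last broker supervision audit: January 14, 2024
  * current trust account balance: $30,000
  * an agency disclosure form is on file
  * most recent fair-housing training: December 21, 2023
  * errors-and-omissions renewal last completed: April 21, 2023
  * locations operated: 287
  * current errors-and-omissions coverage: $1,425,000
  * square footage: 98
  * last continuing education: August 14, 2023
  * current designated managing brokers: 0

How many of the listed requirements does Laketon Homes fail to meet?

1. errors-and-omissions coverage $1,425,000 < $1,500,000 → not met
2. designated managing brokers 0 < 2 → not met
3. fair-housing training 50 days ago vs limit 45 → not met
4. days trust account out of balance 2 ≤ 9 → met
5. errors-and-omissions renewal 294 days ago vs limit 270 → not met
6. continuing education 179 days ago vs limit 120 → not met
7. condition 'manages rental property' holds; licensed associate brokers 2 < 7 → not met
8. broker supervision audit 26 days ago vs limit 30 → met
9. trust account balance $30,000 < $35,000 → not met
10. agency disclosure form present → met
Not met: 7 of 10

7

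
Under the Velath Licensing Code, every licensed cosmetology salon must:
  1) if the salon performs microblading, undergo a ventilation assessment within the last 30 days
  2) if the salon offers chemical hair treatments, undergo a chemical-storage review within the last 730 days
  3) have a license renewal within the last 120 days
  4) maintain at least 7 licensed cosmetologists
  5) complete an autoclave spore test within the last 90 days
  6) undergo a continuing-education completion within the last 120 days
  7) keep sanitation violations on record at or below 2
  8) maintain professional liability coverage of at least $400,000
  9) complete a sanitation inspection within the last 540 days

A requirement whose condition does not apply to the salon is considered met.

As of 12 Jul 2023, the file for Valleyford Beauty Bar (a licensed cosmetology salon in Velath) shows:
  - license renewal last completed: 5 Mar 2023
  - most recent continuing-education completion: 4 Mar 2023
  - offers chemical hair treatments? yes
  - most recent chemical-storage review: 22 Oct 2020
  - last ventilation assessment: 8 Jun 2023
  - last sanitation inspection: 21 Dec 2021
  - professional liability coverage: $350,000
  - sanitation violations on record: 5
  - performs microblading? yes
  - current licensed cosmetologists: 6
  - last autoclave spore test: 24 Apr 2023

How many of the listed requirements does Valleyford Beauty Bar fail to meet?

8

1. condition 'performs microblading' holds; ventilation assessment 34 days ago vs limit 30 → not met
2. condition 'offers chemical hair treatments' holds; chemical-storage review 993 days ago vs limit 730 → not met
3. license renewal 129 days ago vs limit 120 → not met
4. licensed cosmetologists 6 < 7 → not met
5. autoclave spore test 79 days ago vs limit 90 → met
6. continuing-education completion 130 days ago vs limit 120 → not met
7. sanitation violations on record 5 > 2 → not met
8. professional liability coverage $350,000 < $400,000 → not met
9. sanitation inspection 568 days ago vs limit 540 → not met
Not met: 8 of 9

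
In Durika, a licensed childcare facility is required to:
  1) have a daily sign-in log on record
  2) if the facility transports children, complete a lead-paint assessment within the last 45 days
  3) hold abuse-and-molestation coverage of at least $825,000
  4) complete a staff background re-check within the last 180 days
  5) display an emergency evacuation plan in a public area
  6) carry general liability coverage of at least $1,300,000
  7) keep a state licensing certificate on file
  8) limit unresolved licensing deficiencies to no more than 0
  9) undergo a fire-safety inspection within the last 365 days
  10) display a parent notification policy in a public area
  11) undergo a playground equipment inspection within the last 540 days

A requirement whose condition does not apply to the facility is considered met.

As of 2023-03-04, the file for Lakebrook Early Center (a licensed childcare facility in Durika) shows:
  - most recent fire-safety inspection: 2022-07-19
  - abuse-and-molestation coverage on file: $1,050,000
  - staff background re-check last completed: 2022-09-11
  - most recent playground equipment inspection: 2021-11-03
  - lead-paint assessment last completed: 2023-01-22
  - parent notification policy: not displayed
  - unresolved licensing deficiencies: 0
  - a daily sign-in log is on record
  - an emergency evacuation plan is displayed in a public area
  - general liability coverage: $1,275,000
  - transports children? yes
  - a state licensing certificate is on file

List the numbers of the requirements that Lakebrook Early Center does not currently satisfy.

6, 10

1. daily sign-in log present → met
2. condition 'transports children' holds; lead-paint assessment 41 days ago vs limit 45 → met
3. abuse-and-molestation coverage $1,050,000 ≥ $825,000 → met
4. staff background re-check 174 days ago vs limit 180 → met
5. emergency evacuation plan present → met
6. general liability coverage $1,275,000 < $1,300,000 → not met
7. state licensing certificate present → met
8. unresolved licensing deficiencies 0 ≤ 0 → met
9. fire-safety inspection 228 days ago vs limit 365 → met
10. parent notification policy absent → not met
11. playground equipment inspection 486 days ago vs limit 540 → met
Not met: 6, 10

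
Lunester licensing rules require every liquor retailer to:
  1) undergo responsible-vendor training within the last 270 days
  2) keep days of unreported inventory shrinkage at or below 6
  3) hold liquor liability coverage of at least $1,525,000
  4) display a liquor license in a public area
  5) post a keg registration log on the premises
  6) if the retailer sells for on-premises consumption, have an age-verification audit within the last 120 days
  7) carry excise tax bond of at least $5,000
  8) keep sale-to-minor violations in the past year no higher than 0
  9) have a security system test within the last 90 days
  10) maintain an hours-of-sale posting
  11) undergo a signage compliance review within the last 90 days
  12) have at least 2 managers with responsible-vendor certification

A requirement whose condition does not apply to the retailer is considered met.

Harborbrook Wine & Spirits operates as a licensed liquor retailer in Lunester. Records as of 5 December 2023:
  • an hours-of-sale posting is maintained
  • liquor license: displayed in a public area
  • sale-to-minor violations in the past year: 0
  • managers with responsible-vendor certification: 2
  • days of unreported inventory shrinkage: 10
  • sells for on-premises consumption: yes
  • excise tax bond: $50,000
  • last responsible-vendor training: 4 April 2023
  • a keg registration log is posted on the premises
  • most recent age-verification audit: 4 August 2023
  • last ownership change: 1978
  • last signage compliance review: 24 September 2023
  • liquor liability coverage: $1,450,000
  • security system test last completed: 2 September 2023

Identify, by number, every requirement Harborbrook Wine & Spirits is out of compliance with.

1. responsible-vendor training 245 days ago vs limit 270 → met
2. days of unreported inventory shrinkage 10 > 6 → not met
3. liquor liability coverage $1,450,000 < $1,525,000 → not met
4. liquor license present → met
5. keg registration log present → met
6. condition 'sells for on-premises consumption' holds; age-verification audit 123 days ago vs limit 120 → not met
7. excise tax bond $50,000 ≥ $5,000 → met
8. sale-to-minor violations in the past year 0 ≤ 0 → met
9. security system test 94 days ago vs limit 90 → not met
10. hours-of-sale posting present → met
11. signage compliance review 72 days ago vs limit 90 → met
12. managers with responsible-vendor certification 2 ≥ 2 → met
Not met: 2, 3, 6, 9

2, 3, 6, 9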